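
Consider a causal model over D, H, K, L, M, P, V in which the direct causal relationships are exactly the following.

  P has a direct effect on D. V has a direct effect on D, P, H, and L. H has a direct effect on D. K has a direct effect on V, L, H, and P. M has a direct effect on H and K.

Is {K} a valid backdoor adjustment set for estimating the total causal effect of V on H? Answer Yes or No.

Yes

Backdoor paths from V to H (paths whose first edge points into V):
  P1: V <- K <- M -> H
  P2: V <- K -> H
  P3: V <- K -> P -> D <- H
Condition 1 (no descendant of V in the set): holds — descendants of V are {D, H, L, P}; none are in {K}.
Condition 2 (every backdoor path blocked by {K}):
  P1: blocked at chain node K ∈ conditioning set.
  P2: blocked at fork node K ∈ conditioning set.
  P3: blocked at fork node K ∈ conditioning set.
{K} satisfies the backdoor criterion.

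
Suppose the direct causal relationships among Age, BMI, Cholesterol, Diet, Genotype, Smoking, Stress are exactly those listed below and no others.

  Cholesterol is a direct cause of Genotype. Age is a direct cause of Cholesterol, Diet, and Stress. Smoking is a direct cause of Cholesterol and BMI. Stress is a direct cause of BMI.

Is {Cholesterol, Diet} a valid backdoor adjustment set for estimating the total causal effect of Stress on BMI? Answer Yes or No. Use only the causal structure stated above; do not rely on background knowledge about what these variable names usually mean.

Backdoor paths from Stress to BMI (paths whose first edge points into Stress):
  P1: Stress <- Age -> Cholesterol <- Smoking -> BMI
Condition 1 (no descendant of Stress in the set): holds — descendants of Stress are {BMI}; none are in {Cholesterol, Diet}.
Condition 2 (every backdoor path blocked by {Cholesterol, Diet}):
  P1: open — collider(s) Cholesterol are conditioned on (or have a conditioned descendant) and no non-collider on the path is in the set.
{Cholesterol, Diet} does not satisfy the backdoor criterion.

No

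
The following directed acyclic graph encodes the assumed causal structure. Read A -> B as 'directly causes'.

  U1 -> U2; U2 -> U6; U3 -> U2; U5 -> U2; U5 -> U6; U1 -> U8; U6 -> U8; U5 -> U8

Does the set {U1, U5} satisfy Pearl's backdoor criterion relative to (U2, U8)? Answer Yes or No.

Yes

Backdoor paths from U2 to U8 (paths whose first edge points into U2):
  P1: U2 <- U5 -> U6 -> U8
  P2: U2 <- U5 -> U8
  P3: U2 <- U1 -> U8
Condition 1 (no descendant of U2 in the set): holds — descendants of U2 are {U6, U8}; none are in {U1, U5}.
Condition 2 (every backdoor path blocked by {U1, U5}):
  P1: blocked at fork node U5 ∈ conditioning set.
  P2: blocked at fork node U5 ∈ conditioning set.
  P3: blocked at fork node U1 ∈ conditioning set.
{U1, U5} satisfies the backdoor criterion.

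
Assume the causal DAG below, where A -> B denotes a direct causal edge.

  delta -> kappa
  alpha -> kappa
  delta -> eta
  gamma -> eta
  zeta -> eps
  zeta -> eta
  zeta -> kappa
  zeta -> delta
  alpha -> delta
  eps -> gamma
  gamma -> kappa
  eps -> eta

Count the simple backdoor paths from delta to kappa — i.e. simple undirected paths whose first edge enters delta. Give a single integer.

6

A backdoor path from delta to kappa is any simple undirected path whose first edge points into delta (i.e. leaves delta via a parent).
Parents of delta: {alpha, zeta}.
Enumerating:
  P1: delta <- zeta -> eps -> gamma -> kappa
  P2: delta <- zeta -> eps -> eta <- gamma -> kappa
  P3: delta <- zeta -> kappa
  P4: delta <- zeta -> eta <- eps -> gamma -> kappa
  P5: delta <- zeta -> eta <- gamma -> kappa
  P6: delta <- alpha -> kappa
That exhausts the simple backdoor paths. Count: 6.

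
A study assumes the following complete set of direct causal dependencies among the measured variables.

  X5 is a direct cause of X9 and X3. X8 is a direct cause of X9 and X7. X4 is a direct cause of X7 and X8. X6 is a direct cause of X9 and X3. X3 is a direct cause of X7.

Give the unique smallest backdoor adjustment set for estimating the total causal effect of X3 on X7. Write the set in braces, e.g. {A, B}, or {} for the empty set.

{}

Variables eligible for adjustment (non-descendants of X3, excluding X3 and X7): {X4, X5, X6, X8, X9}.
Backdoor paths from X3 to X7:
  P1: X3 <- X5 -> X9 <- X8 <- X4 -> X7
  P2: X3 <- X5 -> X9 <- X8 -> X7
  P3: X3 <- X6 -> X9 <- X8 <- X4 -> X7
  P4: X3 <- X6 -> X9 <- X8 -> X7
Each backdoor path contains an unconditioned collider, so every path is already blocked with the empty conditioning set:
  P1: blocked at collider X9 (neither it nor any descendant is in the conditioning set).
  P2: blocked at collider X9 (neither it nor any descendant is in the conditioning set).
  P3: blocked at collider X9 (neither it nor any descendant is in the conditioning set).
  P4: blocked at collider X9 (neither it nor any descendant is in the conditioning set).
The empty set is therefore the unique smallest valid set.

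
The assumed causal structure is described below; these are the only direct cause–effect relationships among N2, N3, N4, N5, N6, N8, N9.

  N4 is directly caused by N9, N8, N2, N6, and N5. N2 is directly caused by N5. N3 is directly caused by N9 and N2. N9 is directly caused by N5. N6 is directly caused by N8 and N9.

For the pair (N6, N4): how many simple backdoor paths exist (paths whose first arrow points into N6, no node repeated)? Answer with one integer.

6

A backdoor path from N6 to N4 is any simple undirected path whose first edge points into N6 (i.e. leaves N6 via a parent).
Parents of N6: {N8, N9}.
Enumerating:
  P1: N6 <- N9 <- N5 -> N2 -> N4
  P2: N6 <- N9 <- N5 -> N4
  P3: N6 <- N9 -> N4
  P4: N6 <- N9 -> N3 <- N2 <- N5 -> N4
  P5: N6 <- N9 -> N3 <- N2 -> N4
  P6: N6 <- N8 -> N4
That exhausts the simple backdoor paths. Count: 6.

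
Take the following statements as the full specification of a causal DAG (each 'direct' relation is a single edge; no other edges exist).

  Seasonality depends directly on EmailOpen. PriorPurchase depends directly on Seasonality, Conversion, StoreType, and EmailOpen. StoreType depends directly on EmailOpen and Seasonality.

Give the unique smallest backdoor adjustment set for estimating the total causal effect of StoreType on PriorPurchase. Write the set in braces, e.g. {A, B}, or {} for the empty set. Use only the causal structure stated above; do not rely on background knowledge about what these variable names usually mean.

Variables eligible for adjustment (non-descendants of StoreType, excluding StoreType and PriorPurchase): {Conversion, EmailOpen, Seasonality}.
Backdoor paths from StoreType to PriorPurchase:
  P1: StoreType <- EmailOpen -> Seasonality -> PriorPurchase
  P2: StoreType <- EmailOpen -> PriorPurchase
  P3: StoreType <- Seasonality <- EmailOpen -> PriorPurchase
  P4: StoreType <- Seasonality -> PriorPurchase
The empty set is not sufficient: P1 (StoreType <- EmailOpen -> Seasonality -> PriorPurchase) has no collider blocking it and no conditioned non-collider, so it is open.
Try {EmailOpen, Seasonality}:
  P1: blocked at fork node EmailOpen ∈ conditioning set.
  P2: blocked at fork node EmailOpen ∈ conditioning set.
  P3: blocked at chain node Seasonality ∈ conditioning set.
  P4: blocked at fork node Seasonality ∈ conditioning set.
{EmailOpen, Seasonality} contains no descendant of StoreType and blocks every backdoor path.
Every element of {EmailOpen, Seasonality} is needed (dropping EmailOpen leaves P2 open; dropping Seasonality leaves P4 open), so no proper subset is valid.
Among all size-2 subsets of the eligible variables, only {EmailOpen, Seasonality} blocks every backdoor path, so it is the unique smallest valid adjustment set.

{EmailOpen, Seasonality}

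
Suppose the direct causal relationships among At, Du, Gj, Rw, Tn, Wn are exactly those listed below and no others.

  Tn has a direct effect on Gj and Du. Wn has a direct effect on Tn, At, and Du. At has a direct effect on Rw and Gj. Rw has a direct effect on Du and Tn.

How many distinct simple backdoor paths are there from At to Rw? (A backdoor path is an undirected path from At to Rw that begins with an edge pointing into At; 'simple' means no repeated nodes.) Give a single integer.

4

A backdoor path from At to Rw is any simple undirected path whose first edge points into At (i.e. leaves At via a parent).
Parents of At: {Wn}.
Enumerating:
  P1: At <- Wn -> Tn <- Rw
  P2: At <- Wn -> Tn -> Du <- Rw
  P3: At <- Wn -> Du <- Rw
  P4: At <- Wn -> Du <- Tn <- Rw
That exhausts the simple backdoor paths. Count: 4.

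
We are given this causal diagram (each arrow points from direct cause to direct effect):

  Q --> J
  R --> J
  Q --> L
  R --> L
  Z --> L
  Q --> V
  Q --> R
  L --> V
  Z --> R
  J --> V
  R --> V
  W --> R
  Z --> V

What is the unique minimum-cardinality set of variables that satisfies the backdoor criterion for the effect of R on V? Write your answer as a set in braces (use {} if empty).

Variables eligible for adjustment (non-descendants of R, excluding R and V): {Q, W, Z}.
Backdoor paths from R to V:
  P1: R <- Z -> L <- Q -> J -> V
  P2: R <- Z -> L <- Q -> V
  P3: R <- Z -> L -> V
  P4: R <- Z -> V
  P5: R <- Q -> L <- Z -> V
  P6: R <- Q -> L -> V
  P7: R <- Q -> J -> V
  P8: R <- Q -> V
The empty set is not sufficient: P3 (R <- Z -> L -> V) has no collider blocking it and no conditioned non-collider, so it is open.
Try {Q, Z}:
  P1: blocked at fork node Z ∈ conditioning set.
  P2: blocked at fork node Z ∈ conditioning set.
  P3: blocked at fork node Z ∈ conditioning set.
  P4: blocked at fork node Z ∈ conditioning set.
  P5: blocked at fork node Q ∈ conditioning set.
  P6: blocked at fork node Q ∈ conditioning set.
  P7: blocked at fork node Q ∈ conditioning set.
  P8: blocked at fork node Q ∈ conditioning set.
{Q, Z} contains no descendant of R and blocks every backdoor path.
Every element of {Q, Z} is needed (dropping Q leaves P6 open; dropping Z leaves P3 open), so no proper subset is valid.
Among all size-2 subsets of the eligible variables, only {Q, Z} blocks every backdoor path, so it is the unique smallest valid adjustment set.

{Q, Z}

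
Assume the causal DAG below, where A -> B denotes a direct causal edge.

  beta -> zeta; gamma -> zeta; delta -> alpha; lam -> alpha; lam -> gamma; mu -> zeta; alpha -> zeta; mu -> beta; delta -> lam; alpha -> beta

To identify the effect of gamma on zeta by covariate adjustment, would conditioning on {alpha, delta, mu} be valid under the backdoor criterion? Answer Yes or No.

Yes

Backdoor paths from gamma to zeta (paths whose first edge points into gamma):
  P1: gamma <- lam <- delta -> alpha -> beta <- mu -> zeta
  P2: gamma <- lam <- delta -> alpha -> beta -> zeta
  P3: gamma <- lam <- delta -> alpha -> zeta
  P4: gamma <- lam -> alpha -> beta <- mu -> zeta
  P5: gamma <- lam -> alpha -> beta -> zeta
  P6: gamma <- lam -> alpha -> zeta
Condition 1 (no descendant of gamma in the set): holds — descendants of gamma are {zeta}; none are in {alpha, delta, mu}.
Condition 2 (every backdoor path blocked by {alpha, delta, mu}):
  P1: blocked at fork node delta ∈ conditioning set.
  P2: blocked at fork node delta ∈ conditioning set.
  P3: blocked at fork node delta ∈ conditioning set.
  P4: blocked at chain node alpha ∈ conditioning set.
  P5: blocked at chain node alpha ∈ conditioning set.
  P6: blocked at chain node alpha ∈ conditioning set.
{alpha, delta, mu} satisfies the backdoor criterion.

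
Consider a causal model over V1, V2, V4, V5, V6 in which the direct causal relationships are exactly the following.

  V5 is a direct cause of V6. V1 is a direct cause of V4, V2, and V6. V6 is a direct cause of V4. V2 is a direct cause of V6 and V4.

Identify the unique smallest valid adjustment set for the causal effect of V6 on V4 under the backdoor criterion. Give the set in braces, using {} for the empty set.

Variables eligible for adjustment (non-descendants of V6, excluding V6 and V4): {V1, V2, V5}.
Backdoor paths from V6 to V4:
  P1: V6 <- V1 -> V2 -> V4
  P2: V6 <- V1 -> V4
  P3: V6 <- V2 <- V1 -> V4
  P4: V6 <- V2 -> V4
The empty set is not sufficient: P1 (V6 <- V1 -> V2 -> V4) has no collider blocking it and no conditioned non-collider, so it is open.
Try {V1, V2}:
  P1: blocked at fork node V1 ∈ conditioning set.
  P2: blocked at fork node V1 ∈ conditioning set.
  P3: blocked at chain node V2 ∈ conditioning set.
  P4: blocked at fork node V2 ∈ conditioning set.
{V1, V2} contains no descendant of V6 and blocks every backdoor path.
Every element of {V1, V2} is needed (dropping V1 leaves P2 open; dropping V2 leaves P4 open), so no proper subset is valid.
Among all size-2 subsets of the eligible variables, only {V1, V2} blocks every backdoor path, so it is the unique smallest valid adjustment set.

{V1, V2}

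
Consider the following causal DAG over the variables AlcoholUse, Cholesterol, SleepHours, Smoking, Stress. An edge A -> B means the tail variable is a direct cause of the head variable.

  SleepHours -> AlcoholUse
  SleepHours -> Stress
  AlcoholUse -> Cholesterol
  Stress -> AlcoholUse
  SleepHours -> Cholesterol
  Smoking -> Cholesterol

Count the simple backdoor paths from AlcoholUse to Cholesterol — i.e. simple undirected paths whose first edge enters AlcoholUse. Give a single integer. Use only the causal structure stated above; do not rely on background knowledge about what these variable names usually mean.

A backdoor path from AlcoholUse to Cholesterol is any simple undirected path whose first edge points into AlcoholUse (i.e. leaves AlcoholUse via a parent).
Parents of AlcoholUse: {SleepHours, Stress}.
Enumerating:
  P1: AlcoholUse <- SleepHours -> Cholesterol
  P2: AlcoholUse <- Stress <- SleepHours -> Cholesterol
That exhausts the simple backdoor paths. Count: 2.

2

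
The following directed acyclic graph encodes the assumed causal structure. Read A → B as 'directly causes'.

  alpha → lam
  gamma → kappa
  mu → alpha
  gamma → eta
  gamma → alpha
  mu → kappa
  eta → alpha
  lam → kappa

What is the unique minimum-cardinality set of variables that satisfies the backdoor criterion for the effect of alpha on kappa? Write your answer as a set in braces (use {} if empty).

Variables eligible for adjustment (non-descendants of alpha, excluding alpha and kappa): {eta, gamma, mu}.
Backdoor paths from alpha to kappa:
  P1: alpha <- gamma -> kappa
  P2: alpha <- eta <- gamma -> kappa
  P3: alpha <- mu -> kappa
The empty set is not sufficient: P1 (alpha <- gamma -> kappa) has no collider blocking it and no conditioned non-collider, so it is open.
Try {gamma, mu}:
  P1: blocked at fork node gamma ∈ conditioning set.
  P2: blocked at fork node gamma ∈ conditioning set.
  P3: blocked at fork node mu ∈ conditioning set.
{gamma, mu} contains no descendant of alpha and blocks every backdoor path.
Every element of {gamma, mu} is needed (dropping gamma leaves P1 open; dropping mu leaves P3 open), so no proper subset is valid.
Among all size-2 subsets of the eligible variables, only {gamma, mu} blocks every backdoor path, so it is the unique smallest valid adjustment set.

{gamma, mu}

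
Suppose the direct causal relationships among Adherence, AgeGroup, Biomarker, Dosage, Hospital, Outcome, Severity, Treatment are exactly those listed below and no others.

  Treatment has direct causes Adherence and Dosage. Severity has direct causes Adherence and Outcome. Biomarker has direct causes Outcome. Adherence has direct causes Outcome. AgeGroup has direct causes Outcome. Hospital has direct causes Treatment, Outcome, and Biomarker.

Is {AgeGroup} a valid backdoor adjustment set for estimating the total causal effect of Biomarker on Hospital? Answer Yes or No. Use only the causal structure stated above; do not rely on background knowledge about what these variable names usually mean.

Backdoor paths from Biomarker to Hospital (paths whose first edge points into Biomarker):
  P1: Biomarker <- Outcome -> Adherence -> Treatment -> Hospital
  P2: Biomarker <- Outcome -> Severity <- Adherence -> Treatment -> Hospital
  P3: Biomarker <- Outcome -> Hospital
Condition 1 (no descendant of Biomarker in the set): holds — descendants of Biomarker are {Hospital}; none are in {AgeGroup}.
Condition 2 (every backdoor path blocked by {AgeGroup}):
  P1: open — no interior node is in the conditioning set.
  P2: blocked at collider Severity (neither it nor any descendant is in the conditioning set).
  P3: open — no interior node is in the conditioning set.
{AgeGroup} does not satisfy the backdoor criterion.

No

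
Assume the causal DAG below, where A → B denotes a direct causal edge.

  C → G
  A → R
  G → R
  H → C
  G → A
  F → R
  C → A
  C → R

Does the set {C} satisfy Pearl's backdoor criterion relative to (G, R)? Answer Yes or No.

Yes

Backdoor paths from G to R (paths whose first edge points into G):
  P1: G <- C -> A -> R
  P2: G <- C -> R
Condition 1 (no descendant of G in the set): holds — descendants of G are {A, R}; none are in {C}.
Condition 2 (every backdoor path blocked by {C}):
  P1: blocked at fork node C ∈ conditioning set.
  P2: blocked at fork node C ∈ conditioning set.
{C} satisfies the backdoor criterion.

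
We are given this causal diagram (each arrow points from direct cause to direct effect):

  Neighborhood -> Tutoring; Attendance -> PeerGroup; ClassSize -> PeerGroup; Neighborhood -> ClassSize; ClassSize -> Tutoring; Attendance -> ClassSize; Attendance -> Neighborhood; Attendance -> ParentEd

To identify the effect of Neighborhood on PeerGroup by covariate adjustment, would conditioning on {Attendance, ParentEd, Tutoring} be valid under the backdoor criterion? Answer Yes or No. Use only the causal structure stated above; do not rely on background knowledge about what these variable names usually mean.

Backdoor paths from Neighborhood to PeerGroup (paths whose first edge points into Neighborhood):
  P1: Neighborhood <- Attendance -> ClassSize -> PeerGroup
  P2: Neighborhood <- Attendance -> PeerGroup
Condition 1 (no descendant of Neighborhood in the set): FAILS — Tutoring is a descendant of Neighborhood.
Condition 2 (every backdoor path blocked by {Attendance, ParentEd, Tutoring}):
  P1: blocked at fork node Attendance ∈ conditioning set.
  P2: blocked at fork node Attendance ∈ conditioning set.
{Attendance, ParentEd, Tutoring} does not satisfy the backdoor criterion.

No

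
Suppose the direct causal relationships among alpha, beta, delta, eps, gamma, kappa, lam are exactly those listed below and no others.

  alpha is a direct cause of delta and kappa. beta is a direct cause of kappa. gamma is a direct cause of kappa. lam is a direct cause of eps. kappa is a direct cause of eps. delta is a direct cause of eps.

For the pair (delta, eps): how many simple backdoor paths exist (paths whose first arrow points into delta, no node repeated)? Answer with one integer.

A backdoor path from delta to eps is any simple undirected path whose first edge points into delta (i.e. leaves delta via a parent).
Parents of delta: {alpha}.
Enumerating:
  P1: delta <- alpha -> kappa -> eps
That exhausts the simple backdoor paths. Count: 1.

1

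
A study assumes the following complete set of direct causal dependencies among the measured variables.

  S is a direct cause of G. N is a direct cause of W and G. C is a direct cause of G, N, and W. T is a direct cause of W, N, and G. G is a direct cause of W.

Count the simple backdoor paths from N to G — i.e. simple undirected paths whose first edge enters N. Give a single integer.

6

A backdoor path from N to G is any simple undirected path whose first edge points into N (i.e. leaves N via a parent).
Parents of N: {C, T}.
Enumerating:
  P1: N <- T -> G
  P2: N <- T -> W <- C -> G
  P3: N <- T -> W <- G
  P4: N <- C -> G
  P5: N <- C -> W <- T -> G
  P6: N <- C -> W <- G
That exhausts the simple backdoor paths. Count: 6.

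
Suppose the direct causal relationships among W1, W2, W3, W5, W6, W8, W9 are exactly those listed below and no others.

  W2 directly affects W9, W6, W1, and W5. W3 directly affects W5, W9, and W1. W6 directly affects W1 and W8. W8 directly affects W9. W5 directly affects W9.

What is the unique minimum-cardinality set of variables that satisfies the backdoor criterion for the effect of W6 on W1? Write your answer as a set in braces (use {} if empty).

{W2}

Variables eligible for adjustment (non-descendants of W6, excluding W6 and W1): {W2, W3, W5}.
Backdoor paths from W6 to W1:
  P1: W6 <- W2 -> W1
  P2: W6 <- W2 -> W5 <- W3 -> W1
  P3: W6 <- W2 -> W5 -> W9 <- W3 -> W1
  P4: W6 <- W2 -> W9 <- W3 -> W1
  P5: W6 <- W2 -> W9 <- W5 <- W3 -> W1
The empty set is not sufficient: P1 (W6 <- W2 -> W1) has no collider blocking it and no conditioned non-collider, so it is open.
Try {W2}:
  P1: blocked at fork node W2 ∈ conditioning set.
  P2: blocked at fork node W2 ∈ conditioning set.
  P3: blocked at fork node W2 ∈ conditioning set.
  P4: blocked at fork node W2 ∈ conditioning set.
  P5: blocked at fork node W2 ∈ conditioning set.
{W2} contains no descendant of W6 and blocks every backdoor path.
No other singleton works — e.g. {W3} leaves P1 open — so {W2} is the unique smallest valid adjustment set.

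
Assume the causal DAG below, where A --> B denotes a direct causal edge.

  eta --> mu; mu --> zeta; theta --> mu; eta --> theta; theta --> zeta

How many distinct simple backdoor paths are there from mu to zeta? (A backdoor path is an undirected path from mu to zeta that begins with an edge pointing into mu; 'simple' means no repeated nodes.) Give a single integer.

2

A backdoor path from mu to zeta is any simple undirected path whose first edge points into mu (i.e. leaves mu via a parent).
Parents of mu: {eta, theta}.
Enumerating:
  P1: mu <- eta -> theta -> zeta
  P2: mu <- theta -> zeta
That exhausts the simple backdoor paths. Count: 2.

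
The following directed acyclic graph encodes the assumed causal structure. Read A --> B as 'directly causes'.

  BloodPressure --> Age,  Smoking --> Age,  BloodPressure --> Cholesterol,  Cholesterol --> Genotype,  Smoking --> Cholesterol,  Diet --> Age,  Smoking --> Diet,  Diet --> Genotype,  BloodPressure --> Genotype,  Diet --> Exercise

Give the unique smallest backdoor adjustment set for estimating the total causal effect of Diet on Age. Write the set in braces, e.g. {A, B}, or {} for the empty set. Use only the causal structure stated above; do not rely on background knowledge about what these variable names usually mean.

{Smoking}

Variables eligible for adjustment (non-descendants of Diet, excluding Diet and Age): {BloodPressure, Cholesterol, Smoking}.
Backdoor paths from Diet to Age:
  P1: Diet <- Smoking -> Cholesterol <- BloodPressure -> Age
  P2: Diet <- Smoking -> Cholesterol -> Genotype <- BloodPressure -> Age
  P3: Diet <- Smoking -> Age
The empty set is not sufficient: P3 (Diet <- Smoking -> Age) has no collider blocking it and no conditioned non-collider, so it is open.
Try {Smoking}:
  P1: blocked at fork node Smoking ∈ conditioning set.
  P2: blocked at fork node Smoking ∈ conditioning set.
  P3: blocked at fork node Smoking ∈ conditioning set.
{Smoking} contains no descendant of Diet and blocks every backdoor path.
No other singleton works — e.g. {BloodPressure} leaves P3 open — so {Smoking} is the unique smallest valid adjustment set.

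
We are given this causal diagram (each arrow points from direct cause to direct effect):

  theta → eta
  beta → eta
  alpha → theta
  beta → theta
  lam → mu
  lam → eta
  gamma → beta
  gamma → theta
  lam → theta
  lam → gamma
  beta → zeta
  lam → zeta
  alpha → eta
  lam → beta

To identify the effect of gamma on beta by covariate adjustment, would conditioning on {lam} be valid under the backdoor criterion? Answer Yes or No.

Yes

Backdoor paths from gamma to beta (paths whose first edge points into gamma):
  P1: gamma <- lam -> beta
  P2: gamma <- lam -> zeta <- beta
  P3: gamma <- lam -> theta <- alpha -> eta <- beta
  P4: gamma <- lam -> theta <- beta
  P5: gamma <- lam -> theta -> eta <- beta
  P6: gamma <- lam -> eta <- alpha -> theta <- beta
  P7: gamma <- lam -> eta <- beta
  P8: gamma <- lam -> eta <- theta <- beta
Condition 1 (no descendant of gamma in the set): holds — descendants of gamma are {beta, eta, theta, zeta}; none are in {lam}.
Condition 2 (every backdoor path blocked by {lam}):
  P1: blocked at fork node lam ∈ conditioning set.
  P2: blocked at fork node lam ∈ conditioning set.
  P3: blocked at fork node lam ∈ conditioning set.
  P4: blocked at fork node lam ∈ conditioning set.
  P5: blocked at fork node lam ∈ conditioning set.
  P6: blocked at fork node lam ∈ conditioning set.
  P7: blocked at fork node lam ∈ conditioning set.
  P8: blocked at fork node lam ∈ conditioning set.
{lam} satisfies the backdoor criterion.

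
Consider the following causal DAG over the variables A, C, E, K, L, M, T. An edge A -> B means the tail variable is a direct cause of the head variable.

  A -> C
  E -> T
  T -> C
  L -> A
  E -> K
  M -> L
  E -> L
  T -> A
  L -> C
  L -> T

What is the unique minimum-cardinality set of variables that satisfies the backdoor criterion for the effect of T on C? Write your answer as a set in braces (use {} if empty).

Variables eligible for adjustment (non-descendants of T, excluding T and C): {E, K, L, M}.
Backdoor paths from T to C:
  P1: T <- E -> L -> A -> C
  P2: T <- E -> L -> C
  P3: T <- L -> A -> C
  P4: T <- L -> C
The empty set is not sufficient: P1 (T <- E -> L -> A -> C) has no collider blocking it and no conditioned non-collider, so it is open.
Try {L}:
  P1: blocked at chain node L ∈ conditioning set.
  P2: blocked at chain node L ∈ conditioning set.
  P3: blocked at fork node L ∈ conditioning set.
  P4: blocked at fork node L ∈ conditioning set.
{L} contains no descendant of T and blocks every backdoor path.
No other singleton works — e.g. {E} leaves P3 open — so {L} is the unique smallest valid adjustment set.

{L}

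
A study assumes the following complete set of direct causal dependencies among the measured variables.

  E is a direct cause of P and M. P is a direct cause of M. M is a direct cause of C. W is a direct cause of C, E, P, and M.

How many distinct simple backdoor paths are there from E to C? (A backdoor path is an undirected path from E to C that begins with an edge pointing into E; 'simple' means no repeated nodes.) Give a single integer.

A backdoor path from E to C is any simple undirected path whose first edge points into E (i.e. leaves E via a parent).
Parents of E: {W}.
Enumerating:
  P1: E <- W -> P -> M -> C
  P2: E <- W -> M -> C
  P3: E <- W -> C
That exhausts the simple backdoor paths. Count: 3.

3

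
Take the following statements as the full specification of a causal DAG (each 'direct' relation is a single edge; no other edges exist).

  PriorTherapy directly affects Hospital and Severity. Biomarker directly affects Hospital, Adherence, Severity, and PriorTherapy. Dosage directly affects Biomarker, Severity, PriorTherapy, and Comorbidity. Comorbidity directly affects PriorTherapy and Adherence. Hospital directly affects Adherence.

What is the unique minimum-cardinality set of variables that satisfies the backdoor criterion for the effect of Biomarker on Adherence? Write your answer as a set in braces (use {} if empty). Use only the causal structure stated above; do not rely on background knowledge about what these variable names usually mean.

Variables eligible for adjustment (non-descendants of Biomarker, excluding Biomarker and Adherence): {Comorbidity, Dosage}.
Backdoor paths from Biomarker to Adherence:
  P1: Biomarker <- Dosage -> Comorbidity -> PriorTherapy -> Hospital -> Adherence
  P2: Biomarker <- Dosage -> Comorbidity -> Adherence
  P3: Biomarker <- Dosage -> PriorTherapy <- Comorbidity -> Adherence
  P4: Biomarker <- Dosage -> PriorTherapy -> Hospital -> Adherence
  P5: Biomarker <- Dosage -> Severity <- PriorTherapy <- Comorbidity -> Adherence
  P6: Biomarker <- Dosage -> Severity <- PriorTherapy -> Hospital -> Adherence
The empty set is not sufficient: P1 (Biomarker <- Dosage -> Comorbidity -> PriorTherapy -> Hospital -> Adherence) has no collider blocking it and no conditioned non-collider, so it is open.
Try {Dosage}:
  P1: blocked at fork node Dosage ∈ conditioning set.
  P2: blocked at fork node Dosage ∈ conditioning set.
  P3: blocked at fork node Dosage ∈ conditioning set.
  P4: blocked at fork node Dosage ∈ conditioning set.
  P5: blocked at fork node Dosage ∈ conditioning set.
  P6: blocked at fork node Dosage ∈ conditioning set.
{Dosage} contains no descendant of Biomarker and blocks every backdoor path.
No other singleton works — e.g. {Comorbidity} leaves P4 open — so {Dosage} is the unique smallest valid adjustment set.

{Dosage}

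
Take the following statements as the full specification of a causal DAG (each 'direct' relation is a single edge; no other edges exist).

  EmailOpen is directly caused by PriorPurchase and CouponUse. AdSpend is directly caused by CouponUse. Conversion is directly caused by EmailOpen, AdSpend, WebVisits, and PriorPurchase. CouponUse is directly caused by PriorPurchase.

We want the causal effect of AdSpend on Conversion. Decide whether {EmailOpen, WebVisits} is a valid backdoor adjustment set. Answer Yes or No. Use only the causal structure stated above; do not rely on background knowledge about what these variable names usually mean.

No

Backdoor paths from AdSpend to Conversion (paths whose first edge points into AdSpend):
  P1: AdSpend <- CouponUse <- PriorPurchase -> EmailOpen -> Conversion
  P2: AdSpend <- CouponUse <- PriorPurchase -> Conversion
  P3: AdSpend <- CouponUse -> EmailOpen <- PriorPurchase -> Conversion
  P4: AdSpend <- CouponUse -> EmailOpen -> Conversion
Condition 1 (no descendant of AdSpend in the set): holds — descendants of AdSpend are {Conversion}; none are in {EmailOpen, WebVisits}.
Condition 2 (every backdoor path blocked by {EmailOpen, WebVisits}):
  P1: blocked at chain node EmailOpen ∈ conditioning set.
  P2: open — no interior node is in the conditioning set.
  P3: open — collider(s) EmailOpen are conditioned on (or have a conditioned descendant) and no non-collider on the path is in the set.
  P4: blocked at chain node EmailOpen ∈ conditioning set.
{EmailOpen, WebVisits} does not satisfy the backdoor criterion.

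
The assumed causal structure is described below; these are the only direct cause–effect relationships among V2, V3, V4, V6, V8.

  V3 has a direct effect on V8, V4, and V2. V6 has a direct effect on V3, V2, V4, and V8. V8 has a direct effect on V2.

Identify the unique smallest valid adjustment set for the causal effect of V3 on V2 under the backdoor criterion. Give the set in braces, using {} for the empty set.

{V6}

Variables eligible for adjustment (non-descendants of V3, excluding V3 and V2): {V6}.
Backdoor paths from V3 to V2:
  P1: V3 <- V6 -> V8 -> V2
  P2: V3 <- V6 -> V2
The empty set is not sufficient: P1 (V3 <- V6 -> V8 -> V2) has no collider blocking it and no conditioned non-collider, so it is open.
Try {V6}:
  P1: blocked at fork node V6 ∈ conditioning set.
  P2: blocked at fork node V6 ∈ conditioning set.
{V6} contains no descendant of V3 and blocks every backdoor path.
{V6} is the unique smallest valid adjustment set.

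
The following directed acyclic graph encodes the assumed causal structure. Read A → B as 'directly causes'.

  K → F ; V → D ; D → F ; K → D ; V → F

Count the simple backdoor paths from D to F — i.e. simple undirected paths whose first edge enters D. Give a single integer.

2

A backdoor path from D to F is any simple undirected path whose first edge points into D (i.e. leaves D via a parent).
Parents of D: {K, V}.
Enumerating:
  P1: D <- V -> F
  P2: D <- K -> F
That exhausts the simple backdoor paths. Count: 2.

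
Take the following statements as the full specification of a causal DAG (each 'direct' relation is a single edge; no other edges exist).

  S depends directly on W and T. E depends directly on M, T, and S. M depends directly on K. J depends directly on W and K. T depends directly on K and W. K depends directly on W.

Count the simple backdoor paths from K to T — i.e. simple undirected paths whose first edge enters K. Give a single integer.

3

A backdoor path from K to T is any simple undirected path whose first edge points into K (i.e. leaves K via a parent).
Parents of K: {W}.
Enumerating:
  P1: K <- W -> T
  P2: K <- W -> S <- T
  P3: K <- W -> S -> E <- T
That exhausts the simple backdoor paths. Count: 3.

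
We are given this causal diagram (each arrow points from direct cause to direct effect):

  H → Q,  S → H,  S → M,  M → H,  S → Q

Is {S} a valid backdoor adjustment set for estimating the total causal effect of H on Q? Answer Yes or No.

Backdoor paths from H to Q (paths whose first edge points into H):
  P1: H <- S -> Q
  P2: H <- M <- S -> Q
Condition 1 (no descendant of H in the set): holds — descendants of H are {Q}; none are in {S}.
Condition 2 (every backdoor path blocked by {S}):
  P1: blocked at fork node S ∈ conditioning set.
  P2: blocked at fork node S ∈ conditioning set.
{S} satisfies the backdoor criterion.

Yes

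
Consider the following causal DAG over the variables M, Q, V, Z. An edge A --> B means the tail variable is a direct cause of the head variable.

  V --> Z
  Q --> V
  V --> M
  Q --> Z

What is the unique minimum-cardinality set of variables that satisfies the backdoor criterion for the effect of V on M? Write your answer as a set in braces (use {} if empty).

Variables eligible for adjustment (non-descendants of V, excluding V and M): {Q}.
Backdoor paths from V to M:
  (none)
With no backdoor paths the empty set already satisfies the criterion, and it is trivially minimal.

{}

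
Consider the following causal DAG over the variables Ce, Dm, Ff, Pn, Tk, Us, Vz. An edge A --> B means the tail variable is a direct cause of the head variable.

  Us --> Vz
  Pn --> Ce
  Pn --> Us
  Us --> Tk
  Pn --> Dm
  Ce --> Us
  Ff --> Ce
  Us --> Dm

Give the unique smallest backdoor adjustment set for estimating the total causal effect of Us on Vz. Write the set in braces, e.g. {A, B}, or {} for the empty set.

{}

Variables eligible for adjustment (non-descendants of Us, excluding Us and Vz): {Ce, Ff, Pn}.
Backdoor paths from Us to Vz:
  (none)
With no backdoor paths the empty set already satisfies the criterion, and it is trivially minimal.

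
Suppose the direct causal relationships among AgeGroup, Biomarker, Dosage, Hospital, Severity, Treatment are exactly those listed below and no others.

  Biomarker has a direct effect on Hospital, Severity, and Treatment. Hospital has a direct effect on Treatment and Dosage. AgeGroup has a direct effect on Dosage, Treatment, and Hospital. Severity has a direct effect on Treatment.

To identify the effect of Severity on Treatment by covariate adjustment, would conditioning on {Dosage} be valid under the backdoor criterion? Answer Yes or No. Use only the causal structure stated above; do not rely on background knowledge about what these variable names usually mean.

Backdoor paths from Severity to Treatment (paths whose first edge points into Severity):
  P1: Severity <- Biomarker -> Hospital <- AgeGroup -> Treatment
  P2: Severity <- Biomarker -> Hospital -> Treatment
  P3: Severity <- Biomarker -> Hospital -> Dosage <- AgeGroup -> Treatment
  P4: Severity <- Biomarker -> Treatment
Condition 1 (no descendant of Severity in the set): holds — descendants of Severity are {Treatment}; none are in {Dosage}.
Condition 2 (every backdoor path blocked by {Dosage}):
  P1: open — collider(s) Hospital are conditioned on (or have a conditioned descendant) and no non-collider on the path is in the set.
  P2: open — no interior node is in the conditioning set.
  P3: open — collider(s) Dosage are conditioned on (or have a conditioned descendant) and no non-collider on the path is in the set.
  P4: open — no interior node is in the conditioning set.
{Dosage} does not satisfy the backdoor criterion.

No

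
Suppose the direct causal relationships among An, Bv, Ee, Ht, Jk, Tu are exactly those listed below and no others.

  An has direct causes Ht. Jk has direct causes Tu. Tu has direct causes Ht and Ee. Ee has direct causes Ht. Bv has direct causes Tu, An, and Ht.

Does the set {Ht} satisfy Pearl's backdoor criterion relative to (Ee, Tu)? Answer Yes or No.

Yes

Backdoor paths from Ee to Tu (paths whose first edge points into Ee):
  P1: Ee <- Ht -> Tu
  P2: Ee <- Ht -> An -> Bv <- Tu
  P3: Ee <- Ht -> Bv <- Tu
Condition 1 (no descendant of Ee in the set): holds — descendants of Ee are {Bv, Jk, Tu}; none are in {Ht}.
Condition 2 (every backdoor path blocked by {Ht}):
  P1: blocked at fork node Ht ∈ conditioning set.
  P2: blocked at fork node Ht ∈ conditioning set.
  P3: blocked at fork node Ht ∈ conditioning set.
{Ht} satisfies the backdoor criterion.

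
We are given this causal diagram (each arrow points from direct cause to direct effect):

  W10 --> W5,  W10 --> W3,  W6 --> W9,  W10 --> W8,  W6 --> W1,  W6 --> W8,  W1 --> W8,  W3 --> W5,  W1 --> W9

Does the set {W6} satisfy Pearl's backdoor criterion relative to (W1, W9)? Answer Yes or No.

Yes

Backdoor paths from W1 to W9 (paths whose first edge points into W1):
  P1: W1 <- W6 -> W9
Condition 1 (no descendant of W1 in the set): holds — descendants of W1 are {W8, W9}; none are in {W6}.
Condition 2 (every backdoor path blocked by {W6}):
  P1: blocked at fork node W6 ∈ conditioning set.
{W6} satisfies the backdoor criterion.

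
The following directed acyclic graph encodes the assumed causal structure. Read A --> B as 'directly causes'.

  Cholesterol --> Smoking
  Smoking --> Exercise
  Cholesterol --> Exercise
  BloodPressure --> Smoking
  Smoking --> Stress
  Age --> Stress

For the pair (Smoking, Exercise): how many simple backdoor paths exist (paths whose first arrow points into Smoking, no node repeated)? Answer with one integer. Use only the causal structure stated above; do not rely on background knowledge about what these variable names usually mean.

1

A backdoor path from Smoking to Exercise is any simple undirected path whose first edge points into Smoking (i.e. leaves Smoking via a parent).
Parents of Smoking: {BloodPressure, Cholesterol}.
Enumerating:
  P1: Smoking <- Cholesterol -> Exercise
That exhausts the simple backdoor paths. Count: 1.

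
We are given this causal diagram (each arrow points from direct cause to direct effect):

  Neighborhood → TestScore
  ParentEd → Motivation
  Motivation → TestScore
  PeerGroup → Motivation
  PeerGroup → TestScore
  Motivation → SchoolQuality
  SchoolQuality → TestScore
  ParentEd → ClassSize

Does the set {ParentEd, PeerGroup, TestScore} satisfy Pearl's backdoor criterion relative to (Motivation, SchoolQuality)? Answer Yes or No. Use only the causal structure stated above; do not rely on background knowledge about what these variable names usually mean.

Backdoor paths from Motivation to SchoolQuality (paths whose first edge points into Motivation):
  P1: Motivation <- PeerGroup -> TestScore <- SchoolQuality
Condition 1 (no descendant of Motivation in the set): FAILS — TestScore is a descendant of Motivation.
Condition 2 (every backdoor path blocked by {ParentEd, PeerGroup, TestScore}):
  P1: blocked at fork node PeerGroup ∈ conditioning set.
{ParentEd, PeerGroup, TestScore} does not satisfy the backdoor criterion.

No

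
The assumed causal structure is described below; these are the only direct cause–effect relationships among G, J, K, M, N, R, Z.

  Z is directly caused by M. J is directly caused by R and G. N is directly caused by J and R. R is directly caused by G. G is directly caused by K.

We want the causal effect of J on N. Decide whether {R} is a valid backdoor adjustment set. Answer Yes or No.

Backdoor paths from J to N (paths whose first edge points into J):
  P1: J <- G -> R -> N
  P2: J <- R -> N
Condition 1 (no descendant of J in the set): holds — descendants of J are {N}; none are in {R}.
Condition 2 (every backdoor path blocked by {R}):
  P1: blocked at chain node R ∈ conditioning set.
  P2: blocked at fork node R ∈ conditioning set.
{R} satisfies the backdoor criterion.

Yes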